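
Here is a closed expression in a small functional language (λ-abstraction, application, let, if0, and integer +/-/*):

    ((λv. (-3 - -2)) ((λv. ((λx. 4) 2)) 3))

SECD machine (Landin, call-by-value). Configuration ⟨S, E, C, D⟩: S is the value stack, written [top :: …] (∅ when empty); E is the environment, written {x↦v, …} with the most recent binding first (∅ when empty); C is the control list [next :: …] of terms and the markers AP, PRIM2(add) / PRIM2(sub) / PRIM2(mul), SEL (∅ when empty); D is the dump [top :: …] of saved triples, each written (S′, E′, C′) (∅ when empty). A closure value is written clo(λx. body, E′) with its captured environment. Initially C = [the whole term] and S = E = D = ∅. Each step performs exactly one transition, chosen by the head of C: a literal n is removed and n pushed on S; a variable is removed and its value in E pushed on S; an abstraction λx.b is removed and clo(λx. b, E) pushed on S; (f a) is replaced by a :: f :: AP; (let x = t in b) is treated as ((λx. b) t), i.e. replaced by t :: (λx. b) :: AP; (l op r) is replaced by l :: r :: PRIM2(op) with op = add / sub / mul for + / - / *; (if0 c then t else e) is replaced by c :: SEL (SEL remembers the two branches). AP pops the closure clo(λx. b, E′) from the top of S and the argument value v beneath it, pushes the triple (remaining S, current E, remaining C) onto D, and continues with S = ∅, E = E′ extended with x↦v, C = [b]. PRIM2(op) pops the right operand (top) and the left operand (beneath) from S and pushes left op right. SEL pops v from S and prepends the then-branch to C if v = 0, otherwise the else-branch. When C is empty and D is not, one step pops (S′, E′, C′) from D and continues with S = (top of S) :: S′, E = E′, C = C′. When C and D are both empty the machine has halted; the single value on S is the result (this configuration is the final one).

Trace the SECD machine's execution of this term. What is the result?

Answer: -1

Derivation:
t=0: ⟨S=∅; E=∅; C=[((λv. (-3 - -2)) ((λv. ((λx. 4) 2)) 3))]; D=∅⟩
t=1: ⟨S=∅; E=∅; C=[((λv. ((λx. 4) 2)) 3) :: (λv. (-3 - -2)) :: AP]; D=∅⟩
t=2: ⟨S=∅; E=∅; C=[3 :: (λv. ((λx. 4) 2)) :: AP :: (λv. (-3 - -2)) :: AP]; D=∅⟩
t=3: ⟨S=[3]; E=∅; C=[(λv. ((λx. 4) 2)) :: AP :: (λv. (-3 - -2)) :: AP]; D=∅⟩
t=4: ⟨S=[clo(λv. ((λx. 4) 2), ∅) :: 3]; E=∅; C=[AP :: (λv. (-3 - -2)) :: AP]; D=∅⟩
t=5: ⟨S=∅; E={v↦3}; C=[((λx. 4) 2)]; D=[(∅, ∅, [(λv. (-3 - -2)) :: AP])]⟩
t=6: ⟨S=∅; E={v↦3}; C=[2 :: (λx. 4) :: AP]; D=[(∅, ∅, [(λv. (-3 - -2)) :: AP])]⟩
t=7: ⟨S=[2]; E={v↦3}; C=[(λx. 4) :: AP]; D=[(∅, ∅, [(λv. (-3 - -2)) :: AP])]⟩
t=8: ⟨S=[clo(λx. 4, {v↦3}) :: 2]; E={v↦3}; C=[AP]; D=[(∅, ∅, [(λv. (-3 - -2)) :: AP])]⟩
t=9: ⟨S=∅; E={x↦2, v↦3}; C=[4]; D=[(∅, {v↦3}, ∅) :: (∅, ∅, [(λv. (-3 - -2)) :: AP])]⟩
t=10: ⟨S=[4]; E={x↦2, v↦3}; C=∅; D=[(∅, {v↦3}, ∅) :: (∅, ∅, [(λv. (-3 - -2)) :: AP])]⟩
t=11: ⟨S=[4]; E={v↦3}; C=∅; D=[(∅, ∅, [(λv. (-3 - -2)) :: AP])]⟩
t=12: ⟨S=[4]; E=∅; C=[(λv. (-3 - -2)) :: AP]; D=∅⟩
t=13: ⟨S=[clo(λv. (-3 - -2), ∅) :: 4]; E=∅; C=[AP]; D=∅⟩
t=14: ⟨S=∅; E={v↦4}; C=[(-3 - -2)]; D=[(∅, ∅, ∅)]⟩
t=15: ⟨S=∅; E={v↦4}; C=[-3 :: -2 :: PRIM2(sub)]; D=[(∅, ∅, ∅)]⟩
t=16: ⟨S=[-3]; E={v↦4}; C=[-2 :: PRIM2(sub)]; D=[(∅, ∅, ∅)]⟩
t=17: ⟨S=[-2 :: -3]; E={v↦4}; C=[PRIM2(sub)]; D=[(∅, ∅, ∅)]⟩
t=18: ⟨S=[-1]; E={v↦4}; C=∅; D=[(∅, ∅, ∅)]⟩
t=19: ⟨S=[-1]; E=∅; C=∅; D=∅⟩
→ final value -1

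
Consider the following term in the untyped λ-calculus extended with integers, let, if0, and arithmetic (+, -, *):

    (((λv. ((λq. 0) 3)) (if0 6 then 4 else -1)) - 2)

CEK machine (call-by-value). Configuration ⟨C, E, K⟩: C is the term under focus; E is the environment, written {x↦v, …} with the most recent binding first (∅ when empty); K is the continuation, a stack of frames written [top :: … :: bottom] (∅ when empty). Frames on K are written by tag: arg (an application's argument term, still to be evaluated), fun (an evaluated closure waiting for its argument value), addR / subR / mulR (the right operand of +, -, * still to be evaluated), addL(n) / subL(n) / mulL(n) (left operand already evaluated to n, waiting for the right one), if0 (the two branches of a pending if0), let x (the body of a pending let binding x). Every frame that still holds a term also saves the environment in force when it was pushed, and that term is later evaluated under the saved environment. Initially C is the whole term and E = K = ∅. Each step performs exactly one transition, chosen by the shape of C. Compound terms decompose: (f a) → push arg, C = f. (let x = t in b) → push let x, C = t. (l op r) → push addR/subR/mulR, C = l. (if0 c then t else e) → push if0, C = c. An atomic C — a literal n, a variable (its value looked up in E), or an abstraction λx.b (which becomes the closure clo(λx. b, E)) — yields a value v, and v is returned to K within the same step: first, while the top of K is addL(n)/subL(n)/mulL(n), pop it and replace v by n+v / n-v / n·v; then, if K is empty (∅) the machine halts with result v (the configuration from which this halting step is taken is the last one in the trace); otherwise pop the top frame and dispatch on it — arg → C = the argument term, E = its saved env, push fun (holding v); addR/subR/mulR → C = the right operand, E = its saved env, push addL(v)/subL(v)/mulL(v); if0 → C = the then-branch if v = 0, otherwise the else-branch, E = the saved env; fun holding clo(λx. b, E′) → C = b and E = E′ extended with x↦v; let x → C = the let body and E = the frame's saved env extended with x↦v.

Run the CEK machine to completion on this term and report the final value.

Answer: -2

Execution trace:
[0] [C=(((λv. ((λq. 0) 3)) (if0 6 then 4 else -1)) - 2) | E=∅ | K=∅]
[1] [C=((λv. ((λq. 0) 3)) (if0 6 then 4 else -1)) | E=∅ | K=[subR]]
[2] [C=(λv. ((λq. 0) 3)) | E=∅ | K=[arg :: subR]]
[3] [C=(if0 6 then 4 else -1) | E=∅ | K=[fun :: subR]]
[4] [C=6 | E=∅ | K=[if0 :: fun :: subR]]
[5] [C=-1 | E=∅ | K=[fun :: subR]]
[6] [C=((λq. 0) 3) | E={v↦-1} | K=[subR]]
[7] [C=(λq. 0) | E={v↦-1} | K=[arg :: subR]]
[8] [C=3 | E={v↦-1} | K=[fun :: subR]]
[9] [C=0 | E={q↦3, v↦-1} | K=[subR]]
[10] [C=2 | E=∅ | K=[subL(0)]]
→ final value -2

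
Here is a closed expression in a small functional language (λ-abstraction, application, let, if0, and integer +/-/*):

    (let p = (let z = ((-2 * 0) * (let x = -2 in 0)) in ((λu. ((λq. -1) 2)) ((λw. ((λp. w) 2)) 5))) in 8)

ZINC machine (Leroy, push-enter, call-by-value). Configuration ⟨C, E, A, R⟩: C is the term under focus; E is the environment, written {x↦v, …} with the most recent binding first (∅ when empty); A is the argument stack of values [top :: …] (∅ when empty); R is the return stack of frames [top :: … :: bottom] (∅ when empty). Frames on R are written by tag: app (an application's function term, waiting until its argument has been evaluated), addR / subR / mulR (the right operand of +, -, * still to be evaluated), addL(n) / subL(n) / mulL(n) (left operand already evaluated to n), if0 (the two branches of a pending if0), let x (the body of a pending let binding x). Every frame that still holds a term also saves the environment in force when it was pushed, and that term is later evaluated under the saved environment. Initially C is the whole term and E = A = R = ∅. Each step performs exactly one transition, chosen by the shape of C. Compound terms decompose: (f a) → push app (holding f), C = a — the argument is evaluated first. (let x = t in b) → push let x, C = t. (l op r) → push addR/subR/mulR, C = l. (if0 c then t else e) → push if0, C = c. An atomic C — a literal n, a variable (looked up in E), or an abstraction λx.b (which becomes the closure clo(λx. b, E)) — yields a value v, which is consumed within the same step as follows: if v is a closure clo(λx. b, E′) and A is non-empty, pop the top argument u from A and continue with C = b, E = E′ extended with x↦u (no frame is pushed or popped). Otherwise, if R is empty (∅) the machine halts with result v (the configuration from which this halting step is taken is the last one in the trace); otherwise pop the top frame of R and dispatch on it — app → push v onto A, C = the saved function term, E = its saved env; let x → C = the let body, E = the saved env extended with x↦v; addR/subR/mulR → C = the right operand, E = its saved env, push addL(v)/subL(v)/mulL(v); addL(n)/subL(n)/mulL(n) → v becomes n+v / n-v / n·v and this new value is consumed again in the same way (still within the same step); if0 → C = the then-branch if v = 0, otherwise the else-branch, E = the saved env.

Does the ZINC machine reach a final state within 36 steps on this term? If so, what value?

0. ⟨C=(let p = (let z = ((-2 * 0) * (let x = -2 in 0)) in ((λu. ((λq. -1) 2)) ((λw. ((λp. w) 2)) 5))) in 8); E=∅; A=∅; R=∅⟩
1. ⟨C=(let z = ((-2 * 0) * (let x = -2 in 0)) in ((λu. ((λq. -1) 2)) ((λw. ((λp. w) 2)) 5))); E=∅; A=∅; R=[let p]⟩
2. ⟨C=((-2 * 0) * (let x = -2 in 0)); E=∅; A=∅; R=[let z :: let p]⟩
3. ⟨C=(-2 * 0); E=∅; A=∅; R=[mulR :: let z :: let p]⟩
4. ⟨C=-2; E=∅; A=∅; R=[mulR :: mulR :: let z :: let p]⟩
5. ⟨C=0; E=∅; A=∅; R=[mulL(-2) :: mulR :: let z :: let p]⟩
6. ⟨C=(let x = -2 in 0); E=∅; A=∅; R=[mulL(0) :: let z :: let p]⟩
7. ⟨C=-2; E=∅; A=∅; R=[let x :: mulL(0) :: let z :: let p]⟩
8. ⟨C=0; E={x↦-2}; A=∅; R=[mulL(0) :: let z :: let p]⟩
9. ⟨C=((λu. ((λq. -1) 2)) ((λw. ((λp. w) 2)) 5)); E={z↦0}; A=∅; R=[let p]⟩
10. ⟨C=((λw. ((λp. w) 2)) 5); E={z↦0}; A=∅; R=[app :: let p]⟩
11. ⟨C=5; E={z↦0}; A=∅; R=[app :: app :: let p]⟩
12. ⟨C=(λw. ((λp. w) 2)); E={z↦0}; A=[5]; R=[app :: let p]⟩
13. ⟨C=((λp. w) 2); E={w↦5, z↦0}; A=∅; R=[app :: let p]⟩
14. ⟨C=2; E={w↦5, z↦0}; A=∅; R=[app :: app :: let p]⟩
15. ⟨C=(λp. w); E={w↦5, z↦0}; A=[2]; R=[app :: let p]⟩
16. ⟨C=w; E={p↦2, w↦5, z↦0}; A=∅; R=[app :: let p]⟩
17. ⟨C=(λu. ((λq. -1) 2)); E={z↦0}; A=[5]; R=[let p]⟩
18. ⟨C=((λq. -1) 2); E={u↦5, z↦0}; A=∅; R=[let p]⟩
19. ⟨C=2; E={u↦5, z↦0}; A=∅; R=[app :: let p]⟩
20. ⟨C=(λq. -1); E={u↦5, z↦0}; A=[2]; R=[let p]⟩
21. ⟨C=-1; E={q↦2, u↦5, z↦0}; A=∅; R=[let p]⟩
22. ⟨C=8; E={p↦-1}; A=∅; R=∅⟩
→ final value 8

Answer: 8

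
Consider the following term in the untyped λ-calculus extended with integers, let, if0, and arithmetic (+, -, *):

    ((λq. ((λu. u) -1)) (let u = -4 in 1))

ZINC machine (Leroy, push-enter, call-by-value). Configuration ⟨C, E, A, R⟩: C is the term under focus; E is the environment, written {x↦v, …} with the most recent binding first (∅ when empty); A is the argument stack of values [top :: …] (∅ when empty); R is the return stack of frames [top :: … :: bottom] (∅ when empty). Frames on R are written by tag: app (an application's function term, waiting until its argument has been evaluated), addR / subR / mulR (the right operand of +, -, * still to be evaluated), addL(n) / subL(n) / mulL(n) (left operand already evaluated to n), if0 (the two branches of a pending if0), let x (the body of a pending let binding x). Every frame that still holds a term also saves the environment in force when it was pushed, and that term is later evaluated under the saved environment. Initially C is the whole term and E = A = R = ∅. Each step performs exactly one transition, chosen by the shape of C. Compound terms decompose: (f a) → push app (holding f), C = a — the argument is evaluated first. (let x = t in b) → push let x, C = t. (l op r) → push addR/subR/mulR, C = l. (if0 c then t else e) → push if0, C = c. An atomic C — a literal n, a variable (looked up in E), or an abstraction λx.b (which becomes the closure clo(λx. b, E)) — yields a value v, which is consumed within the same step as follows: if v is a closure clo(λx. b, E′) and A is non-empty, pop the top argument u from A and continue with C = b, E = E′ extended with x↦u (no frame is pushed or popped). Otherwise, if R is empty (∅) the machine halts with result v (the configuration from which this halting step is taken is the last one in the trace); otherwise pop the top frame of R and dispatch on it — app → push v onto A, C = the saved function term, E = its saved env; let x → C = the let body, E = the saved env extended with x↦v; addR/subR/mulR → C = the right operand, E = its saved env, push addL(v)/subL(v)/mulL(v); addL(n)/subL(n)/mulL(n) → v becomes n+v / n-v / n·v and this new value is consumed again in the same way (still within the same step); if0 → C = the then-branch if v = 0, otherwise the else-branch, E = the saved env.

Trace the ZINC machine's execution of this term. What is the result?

Answer: -1

Execution trace:
0. [C=((λq. ((λu. u) -1)) (let u = -4 in 1)) | E=∅ | A=∅ | R=∅]
1. [C=(let u = -4 in 1) | E=∅ | A=∅ | R=[app]]
2. [C=-4 | E=∅ | A=∅ | R=[let u :: app]]
3. [C=1 | E={u↦-4} | A=∅ | R=[app]]
4. [C=(λq. ((λu. u) -1)) | E=∅ | A=[1] | R=∅]
5. [C=((λu. u) -1) | E={q↦1} | A=∅ | R=∅]
6. [C=-1 | E={q↦1} | A=∅ | R=[app]]
7. [C=(λu. u) | E={q↦1} | A=[-1] | R=∅]
8. [C=u | E={u↦-1, q↦1} | A=∅ | R=∅]
→ final value -1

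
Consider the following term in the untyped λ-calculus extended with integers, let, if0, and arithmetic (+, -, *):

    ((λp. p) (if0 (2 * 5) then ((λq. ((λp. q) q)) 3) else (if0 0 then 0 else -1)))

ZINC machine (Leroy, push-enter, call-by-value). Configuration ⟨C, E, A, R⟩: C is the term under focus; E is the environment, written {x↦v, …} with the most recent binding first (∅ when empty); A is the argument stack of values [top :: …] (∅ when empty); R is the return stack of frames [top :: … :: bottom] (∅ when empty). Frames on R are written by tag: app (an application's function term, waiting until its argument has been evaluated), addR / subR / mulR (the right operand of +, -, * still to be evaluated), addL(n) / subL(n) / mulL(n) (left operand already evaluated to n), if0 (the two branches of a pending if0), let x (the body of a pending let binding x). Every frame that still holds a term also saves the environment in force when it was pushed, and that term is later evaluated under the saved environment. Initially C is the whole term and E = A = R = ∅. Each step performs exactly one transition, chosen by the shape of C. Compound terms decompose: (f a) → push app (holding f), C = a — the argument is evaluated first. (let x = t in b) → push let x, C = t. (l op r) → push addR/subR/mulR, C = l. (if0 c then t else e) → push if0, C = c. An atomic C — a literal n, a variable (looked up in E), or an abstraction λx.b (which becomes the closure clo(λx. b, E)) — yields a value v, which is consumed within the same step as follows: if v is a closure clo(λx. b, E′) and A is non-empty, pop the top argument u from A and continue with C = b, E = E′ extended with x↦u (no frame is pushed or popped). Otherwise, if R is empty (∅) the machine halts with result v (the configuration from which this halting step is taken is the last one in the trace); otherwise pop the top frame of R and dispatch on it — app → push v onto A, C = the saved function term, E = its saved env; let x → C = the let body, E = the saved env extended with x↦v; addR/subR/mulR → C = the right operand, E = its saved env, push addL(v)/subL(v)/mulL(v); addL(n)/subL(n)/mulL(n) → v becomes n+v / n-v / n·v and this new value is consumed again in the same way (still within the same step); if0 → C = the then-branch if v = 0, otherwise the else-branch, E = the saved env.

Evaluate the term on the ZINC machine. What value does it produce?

step 0: <C=((λp. p) (if0 (2 * 5) then ((λq. ((λp. q) q)) 3) else (if0 0 then 0 else -1))), E=∅, A=∅, R=∅>
step 1: <C=(if0 (2 * 5) then ((λq. ((λp. q) q)) 3) else (if0 0 then 0 else -1)), E=∅, A=∅, R=[app]>
step 2: <C=(2 * 5), E=∅, A=∅, R=[if0 :: app]>
step 3: <C=2, E=∅, A=∅, R=[mulR :: if0 :: app]>
step 4: <C=5, E=∅, A=∅, R=[mulL(2) :: if0 :: app]>
step 5: <C=(if0 0 then 0 else -1), E=∅, A=∅, R=[app]>
step 6: <C=0, E=∅, A=∅, R=[if0 :: app]>
step 7: <C=0, E=∅, A=∅, R=[app]>
step 8: <C=(λp. p), E=∅, A=[0], R=∅>
step 9: <C=p, E={p↦0}, A=∅, R=∅>
→ final value 0

Answer: 0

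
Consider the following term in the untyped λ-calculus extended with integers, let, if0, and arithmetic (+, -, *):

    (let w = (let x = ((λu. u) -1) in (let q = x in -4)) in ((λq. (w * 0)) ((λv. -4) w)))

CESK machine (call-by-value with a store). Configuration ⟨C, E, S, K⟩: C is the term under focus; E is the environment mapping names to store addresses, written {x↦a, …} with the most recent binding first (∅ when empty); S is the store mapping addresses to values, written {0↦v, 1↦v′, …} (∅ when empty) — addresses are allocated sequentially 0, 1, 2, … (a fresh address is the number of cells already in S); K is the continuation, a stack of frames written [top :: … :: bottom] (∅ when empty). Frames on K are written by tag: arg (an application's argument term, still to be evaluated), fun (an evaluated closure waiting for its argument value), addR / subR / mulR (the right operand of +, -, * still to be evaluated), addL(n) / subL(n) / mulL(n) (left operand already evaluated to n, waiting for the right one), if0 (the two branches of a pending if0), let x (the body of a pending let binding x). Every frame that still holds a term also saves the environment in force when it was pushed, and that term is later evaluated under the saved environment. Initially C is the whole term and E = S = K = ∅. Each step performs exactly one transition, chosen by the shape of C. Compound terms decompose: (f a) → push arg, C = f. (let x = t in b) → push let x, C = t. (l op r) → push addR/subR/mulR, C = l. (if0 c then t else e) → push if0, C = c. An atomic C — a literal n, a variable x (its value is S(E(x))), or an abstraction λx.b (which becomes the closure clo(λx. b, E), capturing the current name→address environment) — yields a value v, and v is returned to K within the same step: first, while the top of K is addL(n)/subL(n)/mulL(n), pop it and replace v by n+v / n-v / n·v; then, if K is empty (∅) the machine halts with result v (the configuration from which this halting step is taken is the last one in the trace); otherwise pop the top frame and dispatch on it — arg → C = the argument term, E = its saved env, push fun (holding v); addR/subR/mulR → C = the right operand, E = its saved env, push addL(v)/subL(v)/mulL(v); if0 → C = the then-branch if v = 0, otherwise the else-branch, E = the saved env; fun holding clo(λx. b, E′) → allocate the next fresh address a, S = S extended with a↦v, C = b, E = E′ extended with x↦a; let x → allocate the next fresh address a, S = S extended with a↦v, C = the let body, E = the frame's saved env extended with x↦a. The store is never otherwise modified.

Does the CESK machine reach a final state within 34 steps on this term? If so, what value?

step 0: ⟨C=(let w = (let x = ((λu. u) -1) in (let q = x in -4)) in ((λq. (w * 0)) ((λv. -4) w))); E=∅; S=∅; K=∅⟩
step 1: ⟨C=(let x = ((λu. u) -1) in (let q = x in -4)); E=∅; S=∅; K=[let w]⟩
step 2: ⟨C=((λu. u) -1); E=∅; S=∅; K=[let x :: let w]⟩
step 3: ⟨C=(λu. u); E=∅; S=∅; K=[arg :: let x :: let w]⟩
step 4: ⟨C=-1; E=∅; S=∅; K=[fun :: let x :: let w]⟩
step 5: ⟨C=u; E={u↦0}; S={0↦-1}; K=[let x :: let w]⟩
step 6: ⟨C=(let q = x in -4); E={x↦1}; S={0↦-1, 1↦-1}; K=[let w]⟩
step 7: ⟨C=x; E={x↦1}; S={0↦-1, 1↦-1}; K=[let q :: let w]⟩
step 8: ⟨C=-4; E={q↦2, x↦1}; S={0↦-1, 1↦-1, 2↦-1}; K=[let w]⟩
step 9: ⟨C=((λq. (w * 0)) ((λv. -4) w)); E={w↦3}; S={0↦-1, 1↦-1, 2↦-1, 3↦-4}; K=∅⟩
step 10: ⟨C=(λq. (w * 0)); E={w↦3}; S={0↦-1, 1↦-1, 2↦-1, 3↦-4}; K=[arg]⟩
step 11: ⟨C=((λv. -4) w); E={w↦3}; S={0↦-1, 1↦-1, 2↦-1, 3↦-4}; K=[fun]⟩
step 12: ⟨C=(λv. -4); E={w↦3}; S={0↦-1, 1↦-1, 2↦-1, 3↦-4}; K=[arg :: fun]⟩
step 13: ⟨C=w; E={w↦3}; S={0↦-1, 1↦-1, 2↦-1, 3↦-4}; K=[fun :: fun]⟩
step 14: ⟨C=-4; E={v↦4, w↦3}; S={0↦-1, 1↦-1, 2↦-1, 3↦-4, 4↦-4}; K=[fun]⟩
step 15: ⟨C=(w * 0); E={q↦5, w↦3}; S={0↦-1, 1↦-1, 2↦-1, 3↦-4, 4↦-4, 5↦-4}; K=∅⟩
step 16: ⟨C=w; E={q↦5, w↦3}; S={0↦-1, 1↦-1, 2↦-1, 3↦-4, 4↦-4, 5↦-4}; K=[mulR]⟩
step 17: ⟨C=0; E={q↦5, w↦3}; S={0↦-1, 1↦-1, 2↦-1, 3↦-4, 4↦-4, 5↦-4}; K=[mulL(-4)]⟩
→ final value 0

Answer: 0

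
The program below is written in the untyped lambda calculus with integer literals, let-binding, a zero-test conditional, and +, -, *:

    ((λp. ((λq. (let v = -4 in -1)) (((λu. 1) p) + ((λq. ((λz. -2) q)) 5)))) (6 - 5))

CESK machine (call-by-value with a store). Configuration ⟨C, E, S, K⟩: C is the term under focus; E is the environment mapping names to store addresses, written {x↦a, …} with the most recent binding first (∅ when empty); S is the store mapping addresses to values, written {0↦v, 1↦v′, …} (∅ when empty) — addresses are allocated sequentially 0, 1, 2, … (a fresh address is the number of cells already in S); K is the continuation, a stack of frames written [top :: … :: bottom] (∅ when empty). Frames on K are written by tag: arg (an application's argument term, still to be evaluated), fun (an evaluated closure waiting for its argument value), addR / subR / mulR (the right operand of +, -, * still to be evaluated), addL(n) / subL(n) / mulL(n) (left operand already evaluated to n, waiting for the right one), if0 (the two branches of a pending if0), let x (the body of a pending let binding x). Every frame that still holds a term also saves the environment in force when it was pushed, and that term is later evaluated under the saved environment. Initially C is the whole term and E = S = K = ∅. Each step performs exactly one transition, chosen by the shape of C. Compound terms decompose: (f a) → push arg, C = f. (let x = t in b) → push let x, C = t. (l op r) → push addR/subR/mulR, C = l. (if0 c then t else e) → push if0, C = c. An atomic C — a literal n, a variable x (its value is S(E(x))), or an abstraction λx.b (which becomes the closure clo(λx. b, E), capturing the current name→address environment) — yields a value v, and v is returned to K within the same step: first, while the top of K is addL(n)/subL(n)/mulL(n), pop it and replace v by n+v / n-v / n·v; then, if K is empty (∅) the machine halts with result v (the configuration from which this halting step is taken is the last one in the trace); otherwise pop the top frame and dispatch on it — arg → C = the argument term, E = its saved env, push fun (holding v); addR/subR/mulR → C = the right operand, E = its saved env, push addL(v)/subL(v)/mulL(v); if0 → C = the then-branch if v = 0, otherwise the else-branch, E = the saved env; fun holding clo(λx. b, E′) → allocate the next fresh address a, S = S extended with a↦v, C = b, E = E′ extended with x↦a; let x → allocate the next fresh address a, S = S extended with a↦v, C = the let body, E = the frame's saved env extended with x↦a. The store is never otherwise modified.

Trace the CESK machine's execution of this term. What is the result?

Answer: -1

Machine steps:
t=0: ⟨C=((λp. ((λq. (let v = -4 in -1)) (((λu. 1) p) + ((λq. ((λz. -2) q)) 5)))) (6 - 5)); E=∅; S=∅; K=∅⟩
t=1: ⟨C=(λp. ((λq. (let v = -4 in -1)) (((λu. 1) p) + ((λq. ((λz. -2) q)) 5)))); E=∅; S=∅; K=[arg]⟩
t=2: ⟨C=(6 - 5); E=∅; S=∅; K=[fun]⟩
t=3: ⟨C=6; E=∅; S=∅; K=[subR :: fun]⟩
t=4: ⟨C=5; E=∅; S=∅; K=[subL(6) :: fun]⟩
t=5: ⟨C=((λq. (let v = -4 in -1)) (((λu. 1) p) + ((λq. ((λz. -2) q)) 5))); E={p↦0}; S={0↦1}; K=∅⟩
t=6: ⟨C=(λq. (let v = -4 in -1)); E={p↦0}; S={0↦1}; K=[arg]⟩
t=7: ⟨C=(((λu. 1) p) + ((λq. ((λz. -2) q)) 5)); E={p↦0}; S={0↦1}; K=[fun]⟩
t=8: ⟨C=((λu. 1) p); E={p↦0}; S={0↦1}; K=[addR :: fun]⟩
t=9: ⟨C=(λu. 1); E={p↦0}; S={0↦1}; K=[arg :: addR :: fun]⟩
t=10: ⟨C=p; E={p↦0}; S={0↦1}; K=[fun :: addR :: fun]⟩
t=11: ⟨C=1; E={u↦1, p↦0}; S={0↦1, 1↦1}; K=[addR :: fun]⟩
t=12: ⟨C=((λq. ((λz. -2) q)) 5); E={p↦0}; S={0↦1, 1↦1}; K=[addL(1) :: fun]⟩
t=13: ⟨C=(λq. ((λz. -2) q)); E={p↦0}; S={0↦1, 1↦1}; K=[arg :: addL(1) :: fun]⟩
t=14: ⟨C=5; E={p↦0}; S={0↦1, 1↦1}; K=[fun :: addL(1) :: fun]⟩
t=15: ⟨C=((λz. -2) q); E={q↦2, p↦0}; S={0↦1, 1↦1, 2↦5}; K=[addL(1) :: fun]⟩
t=16: ⟨C=(λz. -2); E={q↦2, p↦0}; S={0↦1, 1↦1, 2↦5}; K=[arg :: addL(1) :: fun]⟩
t=17: ⟨C=q; E={q↦2, p↦0}; S={0↦1, 1↦1, 2↦5}; K=[fun :: addL(1) :: fun]⟩
t=18: ⟨C=-2; E={z↦3, q↦2, p↦0}; S={0↦1, 1↦1, 2↦5, 3↦5}; K=[addL(1) :: fun]⟩
t=19: ⟨C=(let v = -4 in -1); E={q↦4, p↦0}; S={0↦1, 1↦1, 2↦5, 3↦5, 4↦-1}; K=∅⟩
t=20: ⟨C=-4; E={q↦4, p↦0}; S={0↦1, 1↦1, 2↦5, 3↦5, 4↦-1}; K=[let v]⟩
t=21: ⟨C=-1; E={v↦5, q↦4, p↦0}; S={0↦1, 1↦1, 2↦5, 3↦5, 4↦-1, 5↦-4}; K=∅⟩
→ final value -1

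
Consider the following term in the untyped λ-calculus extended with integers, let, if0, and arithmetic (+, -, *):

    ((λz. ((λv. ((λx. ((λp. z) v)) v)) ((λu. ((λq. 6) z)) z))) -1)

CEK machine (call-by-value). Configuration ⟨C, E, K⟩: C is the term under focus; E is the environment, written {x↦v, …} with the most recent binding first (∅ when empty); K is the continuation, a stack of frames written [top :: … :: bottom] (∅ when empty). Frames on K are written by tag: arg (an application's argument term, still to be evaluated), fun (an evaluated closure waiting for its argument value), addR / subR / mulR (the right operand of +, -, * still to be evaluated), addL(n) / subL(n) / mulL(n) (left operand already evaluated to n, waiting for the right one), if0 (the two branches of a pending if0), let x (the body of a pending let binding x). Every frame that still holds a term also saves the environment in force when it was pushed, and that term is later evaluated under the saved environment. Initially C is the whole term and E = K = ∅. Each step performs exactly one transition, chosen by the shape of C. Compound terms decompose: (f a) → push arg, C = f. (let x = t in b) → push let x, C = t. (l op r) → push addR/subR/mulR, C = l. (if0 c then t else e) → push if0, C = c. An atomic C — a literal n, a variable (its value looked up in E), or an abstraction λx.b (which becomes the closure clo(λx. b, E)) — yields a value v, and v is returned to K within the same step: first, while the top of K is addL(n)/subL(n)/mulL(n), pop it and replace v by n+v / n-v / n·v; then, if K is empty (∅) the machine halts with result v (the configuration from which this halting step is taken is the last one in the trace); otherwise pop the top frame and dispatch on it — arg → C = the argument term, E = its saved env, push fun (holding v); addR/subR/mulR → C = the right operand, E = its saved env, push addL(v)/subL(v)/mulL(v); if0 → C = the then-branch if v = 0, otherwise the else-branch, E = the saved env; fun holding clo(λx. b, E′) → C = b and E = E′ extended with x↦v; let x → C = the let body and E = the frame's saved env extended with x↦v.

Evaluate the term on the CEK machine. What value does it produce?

t=0: ⟨C=((λz. ((λv. ((λx. ((λp. z) v)) v)) ((λu. ((λq. 6) z)) z))) -1); E=∅; K=∅⟩
t=1: ⟨C=(λz. ((λv. ((λx. ((λp. z) v)) v)) ((λu. ((λq. 6) z)) z))); E=∅; K=[arg]⟩
t=2: ⟨C=-1; E=∅; K=[fun]⟩
t=3: ⟨C=((λv. ((λx. ((λp. z) v)) v)) ((λu. ((λq. 6) z)) z)); E={z↦-1}; K=∅⟩
t=4: ⟨C=(λv. ((λx. ((λp. z) v)) v)); E={z↦-1}; K=[arg]⟩
t=5: ⟨C=((λu. ((λq. 6) z)) z); E={z↦-1}; K=[fun]⟩
t=6: ⟨C=(λu. ((λq. 6) z)); E={z↦-1}; K=[arg :: fun]⟩
t=7: ⟨C=z; E={z↦-1}; K=[fun :: fun]⟩
t=8: ⟨C=((λq. 6) z); E={u↦-1, z↦-1}; K=[fun]⟩
t=9: ⟨C=(λq. 6); E={u↦-1, z↦-1}; K=[arg :: fun]⟩
t=10: ⟨C=z; E={u↦-1, z↦-1}; K=[fun :: fun]⟩
t=11: ⟨C=6; E={q↦-1, u↦-1, z↦-1}; K=[fun]⟩
t=12: ⟨C=((λx. ((λp. z) v)) v); E={v↦6, z↦-1}; K=∅⟩
t=13: ⟨C=(λx. ((λp. z) v)); E={v↦6, z↦-1}; K=[arg]⟩
t=14: ⟨C=v; E={v↦6, z↦-1}; K=[fun]⟩
t=15: ⟨C=((λp. z) v); E={x↦6, v↦6, z↦-1}; K=∅⟩
t=16: ⟨C=(λp. z); E={x↦6, v↦6, z↦-1}; K=[arg]⟩
t=17: ⟨C=v; E={x↦6, v↦6, z↦-1}; K=[fun]⟩
t=18: ⟨C=z; E={p↦6, x↦6, v↦6, z↦-1}; K=∅⟩
→ final value -1

Answer: -1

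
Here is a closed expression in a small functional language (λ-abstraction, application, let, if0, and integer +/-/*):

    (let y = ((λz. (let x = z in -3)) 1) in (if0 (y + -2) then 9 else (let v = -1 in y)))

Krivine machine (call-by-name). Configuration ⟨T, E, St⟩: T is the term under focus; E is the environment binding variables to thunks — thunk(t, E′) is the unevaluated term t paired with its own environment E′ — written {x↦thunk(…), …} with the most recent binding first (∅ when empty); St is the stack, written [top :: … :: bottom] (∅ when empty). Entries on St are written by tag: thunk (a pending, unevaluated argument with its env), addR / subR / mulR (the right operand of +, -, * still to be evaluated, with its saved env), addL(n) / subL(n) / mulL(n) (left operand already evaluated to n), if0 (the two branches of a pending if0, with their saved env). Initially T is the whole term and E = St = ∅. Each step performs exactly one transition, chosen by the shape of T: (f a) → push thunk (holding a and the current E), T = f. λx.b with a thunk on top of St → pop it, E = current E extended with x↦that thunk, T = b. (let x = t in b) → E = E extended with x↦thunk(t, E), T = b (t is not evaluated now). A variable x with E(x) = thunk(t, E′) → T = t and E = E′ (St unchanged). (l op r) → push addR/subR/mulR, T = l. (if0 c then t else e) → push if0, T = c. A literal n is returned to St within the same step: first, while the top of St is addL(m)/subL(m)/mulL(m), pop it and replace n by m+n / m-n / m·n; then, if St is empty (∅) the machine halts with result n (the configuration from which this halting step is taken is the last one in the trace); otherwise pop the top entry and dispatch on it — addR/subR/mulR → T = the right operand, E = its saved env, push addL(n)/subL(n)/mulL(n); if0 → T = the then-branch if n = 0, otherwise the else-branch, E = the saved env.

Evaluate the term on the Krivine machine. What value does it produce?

0. ⟨T=(let y = ((λz. (let x = z in -3)) 1) in (if0 (y + -2) then 9 else (let v = -1 in y))); E=∅; St=∅⟩
1. ⟨T=(if0 (y + -2) then 9 else (let v = -1 in y)); E={y↦thunk(((λz. (let x = z in -3)) 1), ∅)}; St=∅⟩
2. ⟨T=(y + -2); E={y↦thunk(((λz. (let x = z in -3)) 1), ∅)}; St=[if0]⟩
3. ⟨T=y; E={y↦thunk(((λz. (let x = z in -3)) 1), ∅)}; St=[addR :: if0]⟩
4. ⟨T=((λz. (let x = z in -3)) 1); E=∅; St=[addR :: if0]⟩
5. ⟨T=(λz. (let x = z in -3)); E=∅; St=[thunk :: addR :: if0]⟩
6. ⟨T=(let x = z in -3); E={z↦thunk(1, ∅)}; St=[addR :: if0]⟩
7. ⟨T=-3; E={x↦thunk(z, {z↦thunk(1, ∅)}), z↦thunk(1, ∅)}; St=[addR :: if0]⟩
8. ⟨T=-2; E={y↦thunk(((λz. (let x = z in -3)) 1), ∅)}; St=[addL(-3) :: if0]⟩
9. ⟨T=(let v = -1 in y); E={y↦thunk(((λz. (let x = z in -3)) 1), ∅)}; St=∅⟩
10. ⟨T=y; E={v↦thunk(-1, {y↦thunk(((λz. (let x = z in -3)) 1), ∅)}), y↦thunk(((λz. (let x = z in -3)) 1), ∅)}; St=∅⟩
11. ⟨T=((λz. (let x = z in -3)) 1); E=∅; St=∅⟩
12. ⟨T=(λz. (let x = z in -3)); E=∅; St=[thunk]⟩
13. ⟨T=(let x = z in -3); E={z↦thunk(1, ∅)}; St=∅⟩
14. ⟨T=-3; E={x↦thunk(z, {z↦thunk(1, ∅)}), z↦thunk(1, ∅)}; St=∅⟩
→ final value -3

Answer: -3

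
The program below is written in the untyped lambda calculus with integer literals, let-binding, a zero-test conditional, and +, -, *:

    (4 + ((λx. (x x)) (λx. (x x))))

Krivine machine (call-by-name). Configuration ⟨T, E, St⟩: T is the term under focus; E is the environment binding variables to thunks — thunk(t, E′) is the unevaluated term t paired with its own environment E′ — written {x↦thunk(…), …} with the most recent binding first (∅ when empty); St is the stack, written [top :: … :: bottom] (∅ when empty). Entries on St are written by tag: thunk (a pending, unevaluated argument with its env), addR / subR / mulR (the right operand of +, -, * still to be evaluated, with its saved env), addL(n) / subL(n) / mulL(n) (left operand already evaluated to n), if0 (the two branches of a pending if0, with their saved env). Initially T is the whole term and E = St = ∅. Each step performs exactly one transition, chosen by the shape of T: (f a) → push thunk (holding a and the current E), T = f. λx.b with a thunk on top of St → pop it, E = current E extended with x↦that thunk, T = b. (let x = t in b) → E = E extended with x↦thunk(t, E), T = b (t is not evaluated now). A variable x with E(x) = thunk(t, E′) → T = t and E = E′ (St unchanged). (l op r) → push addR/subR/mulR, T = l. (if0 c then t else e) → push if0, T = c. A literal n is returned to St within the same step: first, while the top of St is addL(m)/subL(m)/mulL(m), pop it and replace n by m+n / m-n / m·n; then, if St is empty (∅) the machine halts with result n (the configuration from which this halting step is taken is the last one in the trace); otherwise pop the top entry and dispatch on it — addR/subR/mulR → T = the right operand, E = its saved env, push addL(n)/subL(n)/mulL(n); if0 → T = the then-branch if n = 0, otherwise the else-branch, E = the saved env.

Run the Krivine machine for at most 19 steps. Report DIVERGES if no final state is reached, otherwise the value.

Answer: DIVERGES (no final state within 19 steps)

Derivation:
[0] [T=(4 + ((λx. (x x)) (λx. (x x)))) | E=∅ | St=∅]
[1] [T=4 | E=∅ | St=[addR]]
[2] [T=((λx. (x x)) (λx. (x x))) | E=∅ | St=[addL(4)]]
[3] [T=(λx. (x x)) | E=∅ | St=[thunk :: addL(4)]]
[4] [T=(x x) | E={x↦thunk((λx. (x x)), ∅)} | St=[addL(4)]]
[5] [T=x | E={x↦thunk((λx. (x x)), ∅)} | St=[thunk :: addL(4)]]
[6] [T=(λx. (x x)) | E=∅ | St=[thunk :: addL(4)]]
[7] [T=(x x) | E={x↦thunk(x, {x↦thunk((λx. (x x)), ∅)})} | St=[addL(4)]]
[8] [T=x | E={x↦thunk(x, {x↦thunk((λx. (x x)), ∅)})} | St=[thunk :: addL(4)]]
[9] [T=x | E={x↦thunk((λx. (x x)), ∅)} | St=[thunk :: addL(4)]]
[10] [T=(λx. (x x)) | E=∅ | St=[thunk :: addL(4)]]
[11] [T=(x x) | E={x↦thunk(x, {x↦thunk(x, {x↦thunk((λx. (x x)), ∅)})})} | St=[addL(4)]]
[12] [T=x | E={x↦thunk(x, {x↦thunk(x, {x↦thunk((λx. (x x)), ∅)})})} | St=[thunk :: addL(4)]]
[13] [T=x | E={x↦thunk(x, {x↦thunk((λx. (x x)), ∅)})} | St=[thunk :: addL(4)]]
[14] [T=x | E={x↦thunk((λx. (x x)), ∅)} | St=[thunk :: addL(4)]]
[15] [T=(λx. (x x)) | E=∅ | St=[thunk :: addL(4)]]
[16] [T=(x x) | E={x↦thunk(x, {x↦thunk(x, {x↦thunk(x, {x↦thunk((λx. (x x)), ∅)})})})} | St=[addL(4)]]
[17] [T=x | E={x↦thunk(x, {x↦thunk(x, {x↦thunk(x, {x↦thunk((λx. (x x)), ∅)})})})} | St=[thunk :: addL(4)]]
[18] [T=x | E={x↦thunk(x, {x↦thunk(x, {x↦thunk((λx. (x x)), ∅)})})} | St=[thunk :: addL(4)]]
[19] [T=x | E={x↦thunk(x, {x↦thunk((λx. (x x)), ∅)})} | St=[thunk :: addL(4)]]
→ 19 transitions taken and the configuration is still not final: no result within 19 steps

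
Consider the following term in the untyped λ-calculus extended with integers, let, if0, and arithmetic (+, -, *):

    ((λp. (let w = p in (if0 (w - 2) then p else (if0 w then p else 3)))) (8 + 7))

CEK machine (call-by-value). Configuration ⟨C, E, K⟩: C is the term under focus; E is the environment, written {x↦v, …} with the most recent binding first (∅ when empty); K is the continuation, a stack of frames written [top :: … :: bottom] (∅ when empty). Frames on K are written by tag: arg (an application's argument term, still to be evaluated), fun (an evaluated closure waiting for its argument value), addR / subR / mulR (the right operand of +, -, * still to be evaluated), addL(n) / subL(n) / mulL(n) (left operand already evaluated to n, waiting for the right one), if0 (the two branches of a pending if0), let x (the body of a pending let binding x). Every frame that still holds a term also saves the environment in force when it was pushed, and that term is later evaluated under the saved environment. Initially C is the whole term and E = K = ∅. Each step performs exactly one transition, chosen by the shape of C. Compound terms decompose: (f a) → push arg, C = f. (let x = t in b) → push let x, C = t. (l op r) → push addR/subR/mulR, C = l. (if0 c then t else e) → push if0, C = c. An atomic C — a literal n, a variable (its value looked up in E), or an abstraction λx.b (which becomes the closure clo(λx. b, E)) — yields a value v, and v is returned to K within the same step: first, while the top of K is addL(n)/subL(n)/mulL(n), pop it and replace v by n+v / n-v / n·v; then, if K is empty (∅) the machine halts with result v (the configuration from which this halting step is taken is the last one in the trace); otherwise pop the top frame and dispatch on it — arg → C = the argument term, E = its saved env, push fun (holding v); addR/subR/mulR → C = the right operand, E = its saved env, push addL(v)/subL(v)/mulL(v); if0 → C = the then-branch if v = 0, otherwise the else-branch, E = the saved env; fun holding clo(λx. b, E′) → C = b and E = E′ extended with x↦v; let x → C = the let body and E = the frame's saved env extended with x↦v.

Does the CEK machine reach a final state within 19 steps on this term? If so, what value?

t=0: ⟨C=((λp. (let w = p in (if0 (w - 2) then p else (if0 w then p else 3)))) (8 + 7)); E=∅; K=∅⟩
t=1: ⟨C=(λp. (let w = p in (if0 (w - 2) then p else (if0 w then p else 3)))); E=∅; K=[arg]⟩
t=2: ⟨C=(8 + 7); E=∅; K=[fun]⟩
t=3: ⟨C=8; E=∅; K=[addR :: fun]⟩
t=4: ⟨C=7; E=∅; K=[addL(8) :: fun]⟩
t=5: ⟨C=(let w = p in (if0 (w - 2) then p else (if0 w then p else 3))); E={p↦15}; K=∅⟩
t=6: ⟨C=p; E={p↦15}; K=[let w]⟩
t=7: ⟨C=(if0 (w - 2) then p else (if0 w then p else 3)); E={w↦15, p↦15}; K=∅⟩
t=8: ⟨C=(w - 2); E={w↦15, p↦15}; K=[if0]⟩
t=9: ⟨C=w; E={w↦15, p↦15}; K=[subR :: if0]⟩
t=10: ⟨C=2; E={w↦15, p↦15}; K=[subL(15) :: if0]⟩
t=11: ⟨C=(if0 w then p else 3); E={w↦15, p↦15}; K=∅⟩
t=12: ⟨C=w; E={w↦15, p↦15}; K=[if0]⟩
t=13: ⟨C=3; E={w↦15, p↦15}; K=∅⟩
→ final value 3

Answer: 3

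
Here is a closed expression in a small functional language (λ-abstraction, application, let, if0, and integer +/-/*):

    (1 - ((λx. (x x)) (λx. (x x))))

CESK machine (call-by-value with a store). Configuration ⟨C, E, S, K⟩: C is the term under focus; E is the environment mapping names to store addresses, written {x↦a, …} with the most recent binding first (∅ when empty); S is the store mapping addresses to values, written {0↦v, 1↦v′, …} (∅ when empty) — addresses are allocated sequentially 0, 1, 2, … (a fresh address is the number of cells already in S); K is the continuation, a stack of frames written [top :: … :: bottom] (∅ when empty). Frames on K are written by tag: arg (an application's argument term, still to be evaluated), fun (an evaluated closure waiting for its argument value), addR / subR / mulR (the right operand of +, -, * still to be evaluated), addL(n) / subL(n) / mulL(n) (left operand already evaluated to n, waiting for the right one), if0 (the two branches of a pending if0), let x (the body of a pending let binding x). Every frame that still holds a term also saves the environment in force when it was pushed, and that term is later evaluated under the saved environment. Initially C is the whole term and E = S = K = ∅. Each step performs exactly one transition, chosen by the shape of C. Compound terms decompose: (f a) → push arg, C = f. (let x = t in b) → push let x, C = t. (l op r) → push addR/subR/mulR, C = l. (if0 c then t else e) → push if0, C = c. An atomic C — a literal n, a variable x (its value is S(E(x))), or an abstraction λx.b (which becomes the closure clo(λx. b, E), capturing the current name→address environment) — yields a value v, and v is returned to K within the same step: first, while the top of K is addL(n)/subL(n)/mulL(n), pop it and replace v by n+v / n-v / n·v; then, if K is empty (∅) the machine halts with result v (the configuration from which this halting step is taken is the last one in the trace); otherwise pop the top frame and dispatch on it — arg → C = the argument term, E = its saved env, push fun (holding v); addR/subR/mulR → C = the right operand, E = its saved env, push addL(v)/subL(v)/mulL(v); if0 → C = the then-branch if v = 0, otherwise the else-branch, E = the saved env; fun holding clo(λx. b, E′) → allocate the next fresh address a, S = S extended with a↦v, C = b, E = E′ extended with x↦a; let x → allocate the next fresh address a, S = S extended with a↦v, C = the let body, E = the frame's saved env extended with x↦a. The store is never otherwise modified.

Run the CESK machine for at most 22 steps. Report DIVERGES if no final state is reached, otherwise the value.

step 0: ⟨C=(1 - ((λx. (x x)) (λx. (x x)))); E=∅; S=∅; K=∅⟩
step 1: ⟨C=1; E=∅; S=∅; K=[subR]⟩
step 2: ⟨C=((λx. (x x)) (λx. (x x))); E=∅; S=∅; K=[subL(1)]⟩
step 3: ⟨C=(λx. (x x)); E=∅; S=∅; K=[arg :: subL(1)]⟩
step 4: ⟨C=(λx. (x x)); E=∅; S=∅; K=[fun :: subL(1)]⟩
step 5: ⟨C=(x x); E={x↦0}; S={0↦clo(λx. (x x), ∅)}; K=[subL(1)]⟩
step 6: ⟨C=x; E={x↦0}; S={0↦clo(λx. (x x), ∅)}; K=[arg :: subL(1)]⟩
step 7: ⟨C=x; E={x↦0}; S={0↦clo(λx. (x x), ∅)}; K=[fun :: subL(1)]⟩
step 8: ⟨C=(x x); E={x↦1}; S={0↦clo(λx. (x x), ∅), 1↦clo(λx. (x x), ∅)}; K=[subL(1)]⟩
step 9: ⟨C=x; E={x↦1}; S={0↦clo(λx. (x x), ∅), 1↦clo(λx. (x x), ∅)}; K=[arg :: subL(1)]⟩
step 10: ⟨C=x; E={x↦1}; S={0↦clo(λx. (x x), ∅), 1↦clo(λx. (x x), ∅)}; K=[fun :: subL(1)]⟩
step 11: ⟨C=(x x); E={x↦2}; S={0↦clo(λx. (x x), ∅), 1↦clo(λx. (x x), ∅), 2↦clo(λx. (x x), ∅)}; K=[subL(1)]⟩
step 12: ⟨C=x; E={x↦2}; S={0↦clo(λx. (x x), ∅), 1↦clo(λx. (x x), ∅), 2↦clo(λx. (x x), ∅)}; K=[arg :: subL(1)]⟩
step 13: ⟨C=x; E={x↦2}; S={0↦clo(λx. (x x), ∅), 1↦clo(λx. (x x), ∅), 2↦clo(λx. (x x), ∅)}; K=[fun :: subL(1)]⟩
step 14: ⟨C=(x x); E={x↦3}; S={0↦clo(λx. (x x), ∅), 1↦clo(λx. (x x), ∅), 2↦clo(λx. (x x), ∅), 3↦clo(λx. (x x), ∅)}; K=[subL(1)]⟩
step 15: ⟨C=x; E={x↦3}; S={0↦clo(λx. (x x), ∅), 1↦clo(λx. (x x), ∅), 2↦clo(λx. (x x), ∅), 3↦clo(λx. (x x), ∅)}; K=[arg :: subL(1)]⟩
step 16: ⟨C=x; E={x↦3}; S={0↦clo(λx. (x x), ∅), 1↦clo(λx. (x x), ∅), 2↦clo(λx. (x x), ∅), 3↦clo(λx. (x x), ∅)}; K=[fun :: subL(1)]⟩
step 17: ⟨C=(x x); E={x↦4}; S={0↦clo(λx. (x x), ∅), 1↦clo(λx. (x x), ∅), 2↦clo(λx. (x x), ∅), 3↦clo(λx. (x x), ∅), 4↦clo(λx. (x x), ∅)}; K=[subL(1)]⟩
step 18: ⟨C=x; E={x↦4}; S={0↦clo(λx. (x x), ∅), 1↦clo(λx. (x x), ∅), 2↦clo(λx. (x x), ∅), 3↦clo(λx. (x x), ∅), 4↦clo(λx. (x x), ∅)}; K=[arg :: subL(1)]⟩
step 19: ⟨C=x; E={x↦4}; S={0↦clo(λx. (x x), ∅), 1↦clo(λx. (x x), ∅), 2↦clo(λx. (x x), ∅), 3↦clo(λx. (x x), ∅), 4↦clo(λx. (x x), ∅)}; K=[fun :: subL(1)]⟩
step 20: ⟨C=(x x); E={x↦5}; S={0↦clo(λx. (x x), ∅), 1↦clo(λx. (x x), ∅), 2↦clo(λx. (x x), ∅), 3↦clo(λx. (x x), ∅), 4↦clo(λx. (x x), ∅), 5↦clo(λx. (x x), ∅)}; K=[subL(1)]⟩
step 21: ⟨C=x; E={x↦5}; S={0↦clo(λx. (x x), ∅), 1↦clo(λx. (x x), ∅), 2↦clo(λx. (x x), ∅), 3↦clo(λx. (x x), ∅), 4↦clo(λx. (x x), ∅), 5↦clo(λx. (x x), ∅)}; K=[arg :: subL(1)]⟩
step 22: ⟨C=x; E={x↦5}; S={0↦clo(λx. (x x), ∅), 1↦clo(λx. (x x), ∅), 2↦clo(λx. (x x), ∅), 3↦clo(λx. (x x), ∅), 4↦clo(λx. (x x), ∅), 5↦clo(λx. (x x), ∅)}; K=[fun :: subL(1)]⟩
→ 22 transitions taken and the configuration is still not final: no result within 22 steps

Answer: DIVERGES (no final state within 22 steps)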